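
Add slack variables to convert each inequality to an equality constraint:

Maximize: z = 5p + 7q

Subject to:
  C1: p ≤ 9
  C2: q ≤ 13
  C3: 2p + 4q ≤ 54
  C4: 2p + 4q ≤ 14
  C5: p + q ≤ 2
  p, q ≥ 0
max z = 5p + 7q

s.t.
  p + s1 = 9
  q + s2 = 13
  2p + 4q + s3 = 54
  2p + 4q + s4 = 14
  p + q + s5 = 2
  p, q, s1, s2, s3, s4, s5 ≥ 0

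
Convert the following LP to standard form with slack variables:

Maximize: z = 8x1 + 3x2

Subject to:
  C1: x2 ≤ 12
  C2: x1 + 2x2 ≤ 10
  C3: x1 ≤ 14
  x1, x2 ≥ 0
max z = 8x1 + 3x2

s.t.
  x2 + s1 = 12
  x1 + 2x2 + s2 = 10
  x1 + s3 = 14
  x1, x2, s1, s2, s3 ≥ 0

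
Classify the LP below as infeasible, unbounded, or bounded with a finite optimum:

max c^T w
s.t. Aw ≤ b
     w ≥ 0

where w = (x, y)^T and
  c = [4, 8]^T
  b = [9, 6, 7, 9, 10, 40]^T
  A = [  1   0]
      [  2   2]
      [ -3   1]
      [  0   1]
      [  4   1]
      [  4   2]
The point (0, 3) satisfies every constraint, so the LP is feasible; the constraints give x ≤ 9 and y ≤ 9, which with x, y ≥ 0 keep the feasible region inside a bounded box. A feasible, bounded LP attains a finite optimum at a vertex.

Bounded optimum: z* = 24 at (0, 3).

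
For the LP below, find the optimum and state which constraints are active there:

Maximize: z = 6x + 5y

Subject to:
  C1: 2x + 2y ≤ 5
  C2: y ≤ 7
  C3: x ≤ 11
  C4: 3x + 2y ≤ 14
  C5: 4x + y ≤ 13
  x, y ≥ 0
Optimal: x = 2.5, y = 0
Binding: C1, y ≥ 0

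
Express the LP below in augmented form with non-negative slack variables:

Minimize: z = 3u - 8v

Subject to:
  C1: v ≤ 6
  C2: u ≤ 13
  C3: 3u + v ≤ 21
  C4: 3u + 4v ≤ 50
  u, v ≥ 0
min z = 3u - 8v

s.t.
  v + s1 = 6
  u + s2 = 13
  3u + v + s3 = 21
  3u + 4v + s4 = 50
  u, v, s1, s2, s3, s4 ≥ 0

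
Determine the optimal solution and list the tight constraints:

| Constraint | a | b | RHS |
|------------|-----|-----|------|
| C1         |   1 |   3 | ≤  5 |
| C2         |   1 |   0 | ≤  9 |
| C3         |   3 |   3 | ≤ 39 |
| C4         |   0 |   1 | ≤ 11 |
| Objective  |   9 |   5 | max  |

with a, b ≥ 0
Optimal: a = 5, b = 0
Slack at optimum:
  C1: slack = 0 (binding)
  C2: slack = 4
  C3: slack = 24
  C4: slack = 11
  a ≥ 0: a = 5
  b ≥ 0: b = 0 (binding)
Binding constraints: C1, b ≥ 0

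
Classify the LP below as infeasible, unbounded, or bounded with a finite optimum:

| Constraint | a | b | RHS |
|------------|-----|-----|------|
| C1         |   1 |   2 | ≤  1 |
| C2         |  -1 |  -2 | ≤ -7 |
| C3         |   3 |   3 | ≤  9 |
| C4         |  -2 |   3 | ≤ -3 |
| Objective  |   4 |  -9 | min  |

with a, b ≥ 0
C1 requires a + 2b ≤ 1, while C2 (-a - 2b ≤ -7) is equivalent to a + 2b ≥ 7. Together they would need 7 ≤ a + 2b ≤ 1, which is impossible since 7 > 1. No point satisfies all constraints.

Infeasible — the constraint set is empty.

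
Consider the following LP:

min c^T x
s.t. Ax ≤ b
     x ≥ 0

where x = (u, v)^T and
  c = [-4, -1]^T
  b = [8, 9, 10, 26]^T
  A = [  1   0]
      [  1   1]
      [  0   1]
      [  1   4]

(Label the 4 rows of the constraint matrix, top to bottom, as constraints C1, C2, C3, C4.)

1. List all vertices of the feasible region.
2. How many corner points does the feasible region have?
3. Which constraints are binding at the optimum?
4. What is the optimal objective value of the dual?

1. (0, 0), (8, 0), (8, 1), (3.333, 5.667), (0, 6.5)
2. 5
3. C1, C2
4. -33 (by strong duality, equal to the primal optimum)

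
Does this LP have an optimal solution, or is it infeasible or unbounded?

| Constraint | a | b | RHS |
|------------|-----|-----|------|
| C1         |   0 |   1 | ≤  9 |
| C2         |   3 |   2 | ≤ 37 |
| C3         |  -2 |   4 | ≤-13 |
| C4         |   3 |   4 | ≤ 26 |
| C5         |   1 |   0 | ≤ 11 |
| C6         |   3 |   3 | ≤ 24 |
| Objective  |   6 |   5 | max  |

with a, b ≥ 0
The point (8, 0) satisfies every constraint, so the LP is feasible; the constraints give a ≤ 11 and b ≤ 9, which with a, b ≥ 0 keep the feasible region inside a bounded box. A feasible, bounded LP attains a finite optimum at a vertex.

Evaluating z = 6a + 5b at each vertex:
  (6.5, 0): z = 39
  (8, 0): z = 48
  (7.5, 0.5): z = 47.5

Feasible with finite optimum z* = 48 at (8, 0).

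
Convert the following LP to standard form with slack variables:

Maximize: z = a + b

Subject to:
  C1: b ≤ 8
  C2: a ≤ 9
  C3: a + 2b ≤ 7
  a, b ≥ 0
max z = a + b

s.t.
  b + s1 = 8
  a + s2 = 9
  a + 2b + s3 = 7
  a, b, s1, s2, s3 ≥ 0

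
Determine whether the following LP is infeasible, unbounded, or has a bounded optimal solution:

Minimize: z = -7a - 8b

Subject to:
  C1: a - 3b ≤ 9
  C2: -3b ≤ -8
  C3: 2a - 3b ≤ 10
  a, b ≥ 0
Feasible point: (0, 3) satisfies every constraint, so the LP is feasible.
Direction d = (0, 1): for each constraint row a, a·d ≤ 0 —
  (1)(0) + (-3)(1) = -3 ≤ 0
  (0)(0) + (-3)(1) = -3 ≤ 0
  (2)(0) + (-3)(1) = -3 ≤ 0
and d ≥ 0, so (0, 3) + t·d stays feasible for every t ≥ 0. Along this ray z = -7a - 8b changes by -8 per unit t, so z → −∞.

The LP is unbounded; z can be made arbitrarily small.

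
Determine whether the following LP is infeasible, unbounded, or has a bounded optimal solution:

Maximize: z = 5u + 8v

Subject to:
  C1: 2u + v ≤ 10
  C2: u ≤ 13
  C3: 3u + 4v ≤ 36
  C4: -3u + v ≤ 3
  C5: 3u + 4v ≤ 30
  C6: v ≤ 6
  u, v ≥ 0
The point (2, 6) satisfies every constraint, so the LP is feasible; the constraints give u ≤ 13 and v ≤ 6, which with u, v ≥ 0 keep the feasible region inside a bounded box. A feasible, bounded LP attains a finite optimum at a vertex.

The LP has an optimal solution: (2, 6) with z = 58.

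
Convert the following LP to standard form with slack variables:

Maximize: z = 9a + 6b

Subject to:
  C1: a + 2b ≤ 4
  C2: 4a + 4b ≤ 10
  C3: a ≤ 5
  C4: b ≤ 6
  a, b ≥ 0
max z = 9a + 6b

s.t.
  a + 2b + s1 = 4
  4a + 4b + s2 = 10
  a + s3 = 5
  b + s4 = 6
  a, b, s1, s2, s3, s4 ≥ 0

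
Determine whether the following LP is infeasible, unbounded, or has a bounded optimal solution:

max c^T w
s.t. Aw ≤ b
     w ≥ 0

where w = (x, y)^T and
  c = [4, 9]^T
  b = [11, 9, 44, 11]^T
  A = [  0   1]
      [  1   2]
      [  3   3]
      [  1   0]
The point (0, 4.5) satisfies every constraint, so the LP is feasible; the constraints give x ≤ 11 and y ≤ 11, which with x, y ≥ 0 keep the feasible region inside a bounded box. A feasible, bounded LP attains a finite optimum at a vertex.

Evaluating z = 4x + 9y at each vertex:
  (0, 0): z = 0
  (9, 0): z = 36
  (0, 4.5): z = 40.5

Bounded optimum: z* = 40.5 at (0, 4.5).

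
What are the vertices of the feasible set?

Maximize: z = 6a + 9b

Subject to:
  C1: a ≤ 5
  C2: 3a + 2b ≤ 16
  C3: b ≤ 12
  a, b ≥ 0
Each vertex is the intersection of two constraint boundaries that also satisfies all remaining constraints:
  a = 0 and b = 0 → (0, 0)
  a = 5 and b = 0 → (5, 0)
  a = 5 and 3a + 2b = 16 → (5, 0.5)
  3a + 2b = 16 and a = 0 → (0, 8)

Vertices: (0, 0), (5, 0), (5, 0.5), (0, 8)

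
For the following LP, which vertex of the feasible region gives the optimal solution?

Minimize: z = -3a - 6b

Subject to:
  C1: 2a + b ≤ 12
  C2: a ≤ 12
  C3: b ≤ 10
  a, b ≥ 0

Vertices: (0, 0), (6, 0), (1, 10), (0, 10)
(1, 10) with z = -63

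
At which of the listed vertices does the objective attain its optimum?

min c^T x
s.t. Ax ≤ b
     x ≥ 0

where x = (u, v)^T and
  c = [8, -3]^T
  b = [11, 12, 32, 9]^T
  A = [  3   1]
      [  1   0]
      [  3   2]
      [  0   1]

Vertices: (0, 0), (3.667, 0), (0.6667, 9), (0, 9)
(0, 9) with z = -27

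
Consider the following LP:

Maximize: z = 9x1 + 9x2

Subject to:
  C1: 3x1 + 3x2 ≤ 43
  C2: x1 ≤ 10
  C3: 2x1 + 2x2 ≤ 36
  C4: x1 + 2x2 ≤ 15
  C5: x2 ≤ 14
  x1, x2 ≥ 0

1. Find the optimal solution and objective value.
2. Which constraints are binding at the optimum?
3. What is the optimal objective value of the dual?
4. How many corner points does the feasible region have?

1. x1 = 10, x2 = 2.5, z = 112.5
2. C2, C4
3. 112.5 (by strong duality, equal to the primal optimum)
4. 4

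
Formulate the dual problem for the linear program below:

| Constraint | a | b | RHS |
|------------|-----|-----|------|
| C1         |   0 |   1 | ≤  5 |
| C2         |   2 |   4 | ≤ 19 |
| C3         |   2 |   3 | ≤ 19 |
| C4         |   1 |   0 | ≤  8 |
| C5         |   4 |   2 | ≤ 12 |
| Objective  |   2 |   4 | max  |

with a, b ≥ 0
Minimize: z = 5y1 + 19y2 + 19y3 + 8y4 + 12y5

Subject to:
  C1: -2y2 - 2y3 - y4 - 4y5 ≤ -2
  C2: -y1 - 4y2 - 3y3 - 2y5 ≤ -4
  y1, y2, y3, y4, y5 ≥ 0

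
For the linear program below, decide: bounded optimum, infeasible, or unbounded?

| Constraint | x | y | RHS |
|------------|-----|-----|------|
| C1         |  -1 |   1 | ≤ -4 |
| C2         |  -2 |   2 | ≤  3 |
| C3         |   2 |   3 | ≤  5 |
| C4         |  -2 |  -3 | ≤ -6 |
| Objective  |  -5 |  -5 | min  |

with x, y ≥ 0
C3 requires 2x + 3y ≤ 5, while C4 (-2x - 3y ≤ -6) is equivalent to 2x + 3y ≥ 6. Together they would need 6 ≤ 2x + 3y ≤ 5, which is impossible since 6 > 5. No point satisfies all constraints.

The feasible region is empty; the LP is infeasible.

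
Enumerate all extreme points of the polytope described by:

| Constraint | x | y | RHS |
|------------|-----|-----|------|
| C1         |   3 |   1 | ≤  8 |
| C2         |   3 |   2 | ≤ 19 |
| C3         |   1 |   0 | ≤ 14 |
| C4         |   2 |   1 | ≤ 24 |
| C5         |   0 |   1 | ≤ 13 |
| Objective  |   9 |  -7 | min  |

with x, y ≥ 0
Each vertex is the intersection of two constraint boundaries that also satisfies all remaining constraints:
  x = 0 and y = 0 → (0, 0)
  3x + y = 8 and y = 0 → (2.667, 0)
  3x + y = 8 and x = 0 → (0, 8)

Vertices: (0, 0), (2.667, 0), (0, 8)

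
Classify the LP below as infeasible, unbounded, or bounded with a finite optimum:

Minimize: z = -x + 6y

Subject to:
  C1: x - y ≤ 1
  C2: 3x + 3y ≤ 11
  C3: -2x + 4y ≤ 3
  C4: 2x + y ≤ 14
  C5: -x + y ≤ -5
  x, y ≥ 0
C1 requires x - y ≤ 1, while C5 (-x + y ≤ -5) is equivalent to x - y ≥ 5. Together they would need 5 ≤ x - y ≤ 1, which is impossible since 5 > 1. No point satisfies all constraints.

Infeasible — the constraint set is empty.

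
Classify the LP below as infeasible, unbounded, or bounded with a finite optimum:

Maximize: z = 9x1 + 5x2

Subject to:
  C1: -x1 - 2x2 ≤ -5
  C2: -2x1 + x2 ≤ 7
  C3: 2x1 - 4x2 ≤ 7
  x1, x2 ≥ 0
Feasible point: (0, 3) satisfies every constraint, so the LP is feasible.
Direction d = (1, 1): for each constraint row a, a·d ≤ 0 —
  (-1)(1) + (-2)(1) = -3 ≤ 0
  (-2)(1) + (1)(1) = -1 ≤ 0
  (2)(1) + (-4)(1) = -2 ≤ 0
and d ≥ 0, so (0, 3) + t·d stays feasible for every t ≥ 0. Along this ray z = 9x1 + 5x2 changes by 14 per unit t, so z → +∞.

Unbounded — the objective can increase without bound over the feasible region.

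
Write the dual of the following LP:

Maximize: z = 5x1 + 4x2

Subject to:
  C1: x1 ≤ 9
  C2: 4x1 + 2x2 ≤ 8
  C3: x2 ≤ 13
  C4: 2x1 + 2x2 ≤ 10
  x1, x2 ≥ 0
Minimize: z = 9y1 + 8y2 + 13y3 + 10y4

Subject to:
  C1: -y1 - 4y2 - 2y4 ≤ -5
  C2: -2y2 - y3 - 2y4 ≤ -4
  y1, y2, y3, y4 ≥ 0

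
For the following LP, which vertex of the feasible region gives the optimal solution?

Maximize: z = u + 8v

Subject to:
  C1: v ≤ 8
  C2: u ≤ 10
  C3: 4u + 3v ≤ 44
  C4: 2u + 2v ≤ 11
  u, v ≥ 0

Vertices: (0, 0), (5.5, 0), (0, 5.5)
(0, 5.5) with z = 44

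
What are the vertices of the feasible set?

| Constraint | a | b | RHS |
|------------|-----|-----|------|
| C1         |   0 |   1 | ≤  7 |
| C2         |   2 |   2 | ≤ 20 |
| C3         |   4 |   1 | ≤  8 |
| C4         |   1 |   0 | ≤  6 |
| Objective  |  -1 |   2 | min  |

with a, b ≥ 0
Each vertex is the intersection of two constraint boundaries that also satisfies all remaining constraints:
  a = 0 and b = 0 → (0, 0)
  4a + b = 8 and b = 0 → (2, 0)
  b = 7 and 4a + b = 8 → (0.25, 7)
  b = 7 and a = 0 → (0, 7)

Vertices: (0, 0), (2, 0), (0.25, 7), (0, 7)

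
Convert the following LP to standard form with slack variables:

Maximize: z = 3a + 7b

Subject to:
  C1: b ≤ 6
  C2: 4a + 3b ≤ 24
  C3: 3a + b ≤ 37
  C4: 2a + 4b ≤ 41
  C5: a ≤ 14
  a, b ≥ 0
max z = 3a + 7b

s.t.
  b + s1 = 6
  4a + 3b + s2 = 24
  3a + b + s3 = 37
  2a + 4b + s4 = 41
  a + s5 = 14
  a, b, s1, s2, s3, s4, s5 ≥ 0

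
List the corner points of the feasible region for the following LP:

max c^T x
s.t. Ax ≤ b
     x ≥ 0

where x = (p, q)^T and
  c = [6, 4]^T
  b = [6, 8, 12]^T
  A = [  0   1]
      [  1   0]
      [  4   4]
Each vertex is the intersection of two constraint boundaries that also satisfies all remaining constraints:
  p = 0 and q = 0 → (0, 0)
  4p + 4q = 12 and q = 0 → (3, 0)
  4p + 4q = 12 and p = 0 → (0, 3)

Vertices: (0, 0), (3, 0), (0, 3)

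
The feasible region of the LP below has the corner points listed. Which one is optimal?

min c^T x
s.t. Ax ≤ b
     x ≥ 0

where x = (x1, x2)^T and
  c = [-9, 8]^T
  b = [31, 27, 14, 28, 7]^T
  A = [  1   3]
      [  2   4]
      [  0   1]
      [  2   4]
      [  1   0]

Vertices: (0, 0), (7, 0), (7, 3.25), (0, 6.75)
Evaluating z = -9x1 + 8x2 at each vertex:
  (0, 0): z = 0
  (7, 0): z = -63
  (7, 3.25): z = -37
  (0, 6.75): z = 54

The smallest value is z = -63, attained at (7, 0).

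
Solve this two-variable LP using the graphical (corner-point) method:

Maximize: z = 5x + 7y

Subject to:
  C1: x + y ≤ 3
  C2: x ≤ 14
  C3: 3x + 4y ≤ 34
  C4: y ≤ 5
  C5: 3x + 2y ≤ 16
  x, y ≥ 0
Each vertex is the intersection of two constraint boundaries that also satisfies all remaining constraints:
  x = 0 and y = 0 → (0, 0)
  x + y = 3 and y = 0 → (3, 0)
  x + y = 3 and x = 0 → (0, 3)

Evaluating z = 5x + 7y at each vertex:
  (0, 0): z = 0
  (3, 0): z = 15
  (0, 3): z = 21

The maximum is at (0, 3) with z = 21.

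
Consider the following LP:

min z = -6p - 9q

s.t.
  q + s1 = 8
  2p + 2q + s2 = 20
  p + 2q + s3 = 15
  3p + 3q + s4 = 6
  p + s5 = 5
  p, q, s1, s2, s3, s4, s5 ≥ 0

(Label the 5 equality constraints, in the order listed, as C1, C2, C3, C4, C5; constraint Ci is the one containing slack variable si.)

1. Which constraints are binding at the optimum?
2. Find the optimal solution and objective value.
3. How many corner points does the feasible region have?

1. C4, p ≥ 0
2. p = 0, q = 2, z = -18
3. 3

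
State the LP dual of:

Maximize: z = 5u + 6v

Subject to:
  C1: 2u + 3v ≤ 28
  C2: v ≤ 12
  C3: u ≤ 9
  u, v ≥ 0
Minimize: z = 28y1 + 12y2 + 9y3

Subject to:
  C1: -2y1 - y3 ≤ -5
  C2: -3y1 - y2 ≤ -6
  y1, y2, y3 ≥ 0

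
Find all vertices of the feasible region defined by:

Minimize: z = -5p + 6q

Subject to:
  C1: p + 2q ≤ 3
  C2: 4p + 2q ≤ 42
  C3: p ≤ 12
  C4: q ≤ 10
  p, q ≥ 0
Each vertex is the intersection of two constraint boundaries that also satisfies all remaining constraints:
  p = 0 and q = 0 → (0, 0)
  p + 2q = 3 and q = 0 → (3, 0)
  p + 2q = 3 and p = 0 → (0, 1.5)

Vertices: (0, 0), (3, 0), (0, 1.5)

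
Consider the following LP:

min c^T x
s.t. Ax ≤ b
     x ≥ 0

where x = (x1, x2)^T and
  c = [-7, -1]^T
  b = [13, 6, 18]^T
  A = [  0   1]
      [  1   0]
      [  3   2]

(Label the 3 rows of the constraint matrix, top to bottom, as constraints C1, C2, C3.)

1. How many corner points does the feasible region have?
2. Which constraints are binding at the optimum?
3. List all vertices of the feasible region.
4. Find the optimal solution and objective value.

1. 3
2. C2, C3, x2 ≥ 0
3. (0, 0), (6, 0), (0, 9)
4. x1 = 6, x2 = 0, z = -42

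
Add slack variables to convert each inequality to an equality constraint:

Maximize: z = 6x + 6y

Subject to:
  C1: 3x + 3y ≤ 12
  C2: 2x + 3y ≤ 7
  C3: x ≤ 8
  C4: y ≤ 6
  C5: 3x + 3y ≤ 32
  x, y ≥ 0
max z = 6x + 6y

s.t.
  3x + 3y + s1 = 12
  2x + 3y + s2 = 7
  x + s3 = 8
  y + s4 = 6
  3x + 3y + s5 = 32
  x, y, s1, s2, s3, s4, s5 ≥ 0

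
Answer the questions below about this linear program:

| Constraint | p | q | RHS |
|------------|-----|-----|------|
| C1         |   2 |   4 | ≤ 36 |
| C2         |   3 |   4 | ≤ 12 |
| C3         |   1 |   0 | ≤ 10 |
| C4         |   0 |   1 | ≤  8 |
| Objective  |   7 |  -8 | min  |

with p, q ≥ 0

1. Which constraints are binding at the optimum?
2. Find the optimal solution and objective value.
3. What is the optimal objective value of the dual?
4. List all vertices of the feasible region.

1. C2, p ≥ 0
2. p = 0, q = 3, z = -24
3. -24 (by strong duality, equal to the primal optimum)
4. (0, 0), (4, 0), (0, 3)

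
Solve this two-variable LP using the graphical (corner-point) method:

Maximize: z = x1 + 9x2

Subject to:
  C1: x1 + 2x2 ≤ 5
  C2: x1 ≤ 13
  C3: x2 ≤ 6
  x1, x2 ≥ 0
x1 = 0, x2 = 2.5, z = 22.5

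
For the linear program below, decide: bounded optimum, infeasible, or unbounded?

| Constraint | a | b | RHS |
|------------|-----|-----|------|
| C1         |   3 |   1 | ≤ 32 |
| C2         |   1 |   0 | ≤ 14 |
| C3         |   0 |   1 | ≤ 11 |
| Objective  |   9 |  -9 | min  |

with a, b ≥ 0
The point (0, 11) satisfies every constraint, so the LP is feasible; the constraints give a ≤ 14 and b ≤ 11, which with a, b ≥ 0 keep the feasible region inside a bounded box. A feasible, bounded LP attains a finite optimum at a vertex.

Evaluating z = 9a - 9b at each vertex:
  (0, 0): z = 0
  (10.67, 0): z = 96
  (7, 11): z = -36
  (0, 11): z = -99

Feasible with finite optimum z* = -99 at (0, 11).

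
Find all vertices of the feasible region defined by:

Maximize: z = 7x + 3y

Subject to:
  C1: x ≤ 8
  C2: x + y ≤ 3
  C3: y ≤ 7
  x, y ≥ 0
Each vertex is the intersection of two constraint boundaries that also satisfies all remaining constraints:
  x = 0 and y = 0 → (0, 0)
  x + y = 3 and y = 0 → (3, 0)
  x + y = 3 and x = 0 → (0, 3)

Vertices: (0, 0), (3, 0), (0, 3)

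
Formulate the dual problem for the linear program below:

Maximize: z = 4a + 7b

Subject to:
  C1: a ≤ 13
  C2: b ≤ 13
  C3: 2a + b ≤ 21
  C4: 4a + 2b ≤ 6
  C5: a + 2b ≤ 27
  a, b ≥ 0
Minimize: z = 13y1 + 13y2 + 21y3 + 6y4 + 27y5

Subject to:
  C1: -y1 - 2y3 - 4y4 - y5 ≤ -4
  C2: -y2 - y3 - 2y4 - 2y5 ≤ -7
  y1, y2, y3, y4, y5 ≥ 0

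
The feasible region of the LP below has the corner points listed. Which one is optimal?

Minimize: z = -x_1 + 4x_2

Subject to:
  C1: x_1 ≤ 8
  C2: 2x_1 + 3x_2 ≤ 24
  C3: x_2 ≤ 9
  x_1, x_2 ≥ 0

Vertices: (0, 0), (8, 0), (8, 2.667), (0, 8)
Evaluating z = -x_1 + 4x_2 at each vertex:
  (0, 0): z = 0
  (8, 0): z = -8
  (8, 2.667): z = 2.667
  (0, 8): z = 32

The smallest value is z = -8, attained at (8, 0).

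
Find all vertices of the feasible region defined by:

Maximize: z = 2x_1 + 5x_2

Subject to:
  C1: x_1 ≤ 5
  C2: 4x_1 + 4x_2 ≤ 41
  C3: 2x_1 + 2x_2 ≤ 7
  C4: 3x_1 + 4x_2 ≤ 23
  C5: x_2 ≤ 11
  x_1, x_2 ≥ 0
Each vertex is the intersection of two constraint boundaries that also satisfies all remaining constraints:
  x_1 = 0 and x_2 = 0 → (0, 0)
  2x_1 + 2x_2 = 7 and x_2 = 0 → (3.5, 0)
  2x_1 + 2x_2 = 7 and x_1 = 0 → (0, 3.5)

Vertices: (0, 0), (3.5, 0), (0, 3.5)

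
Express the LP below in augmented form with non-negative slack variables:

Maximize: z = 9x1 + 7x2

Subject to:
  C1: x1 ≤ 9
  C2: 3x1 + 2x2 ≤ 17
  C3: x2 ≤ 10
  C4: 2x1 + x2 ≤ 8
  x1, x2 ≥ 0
max z = 9x1 + 7x2

s.t.
  x1 + s1 = 9
  3x1 + 2x2 + s2 = 17
  x2 + s3 = 10
  2x1 + x2 + s4 = 8
  x1, x2, s1, s2, s3, s4 ≥ 0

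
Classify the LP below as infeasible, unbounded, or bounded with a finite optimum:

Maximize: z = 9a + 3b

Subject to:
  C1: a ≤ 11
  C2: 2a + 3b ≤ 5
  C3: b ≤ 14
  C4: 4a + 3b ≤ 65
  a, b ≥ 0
The point (2.5, 0) satisfies every constraint, so the LP is feasible; the constraints give a ≤ 11 and b ≤ 14, which with a, b ≥ 0 keep the feasible region inside a bounded box. A feasible, bounded LP attains a finite optimum at a vertex.

Evaluating z = 9a + 3b at each vertex:
  (0, 0): z = 0
  (2.5, 0): z = 22.5
  (0, 1.667): z = 5

The LP has an optimal solution: (2.5, 0) with z = 22.5.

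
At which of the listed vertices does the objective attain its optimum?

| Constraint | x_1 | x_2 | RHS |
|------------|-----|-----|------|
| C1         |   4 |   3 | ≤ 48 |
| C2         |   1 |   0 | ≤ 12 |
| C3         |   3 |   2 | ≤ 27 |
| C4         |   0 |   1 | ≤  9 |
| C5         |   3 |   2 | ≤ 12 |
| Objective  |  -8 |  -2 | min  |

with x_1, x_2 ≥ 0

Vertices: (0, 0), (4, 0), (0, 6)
Evaluating z = -8x_1 - 2x_2 at each vertex:
  (0, 0): z = 0
  (4, 0): z = -32
  (0, 6): z = -12

The smallest value is z = -32, attained at (4, 0).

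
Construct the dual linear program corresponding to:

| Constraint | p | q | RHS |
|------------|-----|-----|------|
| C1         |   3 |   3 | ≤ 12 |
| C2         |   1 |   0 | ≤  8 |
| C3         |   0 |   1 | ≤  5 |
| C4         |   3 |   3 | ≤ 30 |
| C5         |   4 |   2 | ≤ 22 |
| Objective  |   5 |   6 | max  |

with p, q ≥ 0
Minimize: z = 12y1 + 8y2 + 5y3 + 30y4 + 22y5

Subject to:
  C1: -3y1 - y2 - 3y4 - 4y5 ≤ -5
  C2: -3y1 - y3 - 3y4 - 2y5 ≤ -6
  y1, y2, y3, y4, y5 ≥ 0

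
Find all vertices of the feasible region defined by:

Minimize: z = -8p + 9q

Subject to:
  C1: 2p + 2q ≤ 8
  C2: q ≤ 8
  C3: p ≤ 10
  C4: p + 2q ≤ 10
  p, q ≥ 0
Each vertex is the intersection of two constraint boundaries that also satisfies all remaining constraints:
  p = 0 and q = 0 → (0, 0)
  2p + 2q = 8 and q = 0 → (4, 0)
  2p + 2q = 8 and p = 0 → (0, 4)

Vertices: (0, 0), (4, 0), (0, 4)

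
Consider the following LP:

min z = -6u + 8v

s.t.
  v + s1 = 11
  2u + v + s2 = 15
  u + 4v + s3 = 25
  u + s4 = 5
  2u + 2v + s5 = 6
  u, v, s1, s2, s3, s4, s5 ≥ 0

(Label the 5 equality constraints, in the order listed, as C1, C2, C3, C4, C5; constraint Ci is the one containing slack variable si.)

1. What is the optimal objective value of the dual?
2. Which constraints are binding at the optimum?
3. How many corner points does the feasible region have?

1. -18 (by strong duality, equal to the primal optimum)
2. C5, v ≥ 0
3. 3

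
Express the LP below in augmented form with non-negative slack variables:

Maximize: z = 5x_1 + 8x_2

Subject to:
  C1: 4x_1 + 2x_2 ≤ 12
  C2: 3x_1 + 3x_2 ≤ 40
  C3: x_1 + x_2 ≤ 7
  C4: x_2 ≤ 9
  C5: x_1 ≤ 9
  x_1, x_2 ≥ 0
max z = 5x_1 + 8x_2

s.t.
  4x_1 + 2x_2 + s1 = 12
  3x_1 + 3x_2 + s2 = 40
  x_1 + x_2 + s3 = 7
  x_2 + s4 = 9
  x_1 + s5 = 9
  x_1, x_2, s1, s2, s3, s4, s5 ≥ 0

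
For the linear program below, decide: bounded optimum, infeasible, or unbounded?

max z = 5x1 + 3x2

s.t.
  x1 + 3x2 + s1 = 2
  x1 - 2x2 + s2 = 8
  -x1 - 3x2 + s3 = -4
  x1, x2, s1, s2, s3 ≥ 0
The row x1 + 3x2 + s1 = 2 with s1 ≥ 0 requires x1 + 3x2 ≤ 2, while the row -x1 - 3x2 + s3 = -4 with s3 ≥ 0 is equivalent to x1 + 3x2 ≥ 4. Together they would need 4 ≤ x1 + 3x2 ≤ 2, which is impossible since 4 > 2. No point satisfies all constraints.

Infeasible — the constraint set is empty.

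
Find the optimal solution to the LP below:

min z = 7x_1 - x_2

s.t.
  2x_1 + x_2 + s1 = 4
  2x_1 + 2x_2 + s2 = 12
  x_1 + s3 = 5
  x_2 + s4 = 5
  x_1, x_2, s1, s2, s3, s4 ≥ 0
x_1 = 0, x_2 = 4, z = -4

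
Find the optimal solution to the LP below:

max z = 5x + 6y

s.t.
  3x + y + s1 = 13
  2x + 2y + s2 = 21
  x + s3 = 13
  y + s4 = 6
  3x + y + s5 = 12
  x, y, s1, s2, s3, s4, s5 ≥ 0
Each vertex is the intersection of two constraint boundaries that also satisfies all remaining constraints:
  x = 0 and y = 0 → (0, 0)
  3x + y = 12 and y = 0 → (4, 0)
  y = 6 and 3x + y = 12 → (2, 6)
  y = 6 and x = 0 → (0, 6)

Evaluating z = 5x + 6y at each vertex:
  (0, 0): z = 0
  (4, 0): z = 20
  (2, 6): z = 46
  (0, 6): z = 36

The maximum is at (2, 6) with z = 46.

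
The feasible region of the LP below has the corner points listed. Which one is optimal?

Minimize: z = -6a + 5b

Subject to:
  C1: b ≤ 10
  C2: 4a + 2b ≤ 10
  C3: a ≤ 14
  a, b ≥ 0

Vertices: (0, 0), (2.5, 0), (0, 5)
Evaluating z = -6a + 5b at each vertex:
  (0, 0): z = 0
  (2.5, 0): z = -15
  (0, 5): z = 25

The smallest value is z = -15, attained at (2.5, 0).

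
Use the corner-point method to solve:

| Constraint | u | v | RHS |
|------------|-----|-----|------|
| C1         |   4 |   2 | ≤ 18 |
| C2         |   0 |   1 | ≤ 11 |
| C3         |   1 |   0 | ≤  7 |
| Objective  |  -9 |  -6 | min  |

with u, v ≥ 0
Each vertex is the intersection of two constraint boundaries that also satisfies all remaining constraints:
  u = 0 and v = 0 → (0, 0)
  4u + 2v = 18 and v = 0 → (4.5, 0)
  4u + 2v = 18 and u = 0 → (0, 9)

Evaluating z = -9u - 6v at each vertex:
  (0, 0): z = 0
  (4.5, 0): z = -40.5
  (0, 9): z = -54

The minimum is at (0, 9) with z = -54.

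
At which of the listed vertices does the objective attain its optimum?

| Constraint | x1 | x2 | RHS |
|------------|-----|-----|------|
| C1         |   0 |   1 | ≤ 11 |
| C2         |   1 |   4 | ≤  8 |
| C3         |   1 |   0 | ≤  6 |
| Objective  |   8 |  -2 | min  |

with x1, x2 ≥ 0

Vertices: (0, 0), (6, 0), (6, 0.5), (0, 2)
(0, 2) with z = -4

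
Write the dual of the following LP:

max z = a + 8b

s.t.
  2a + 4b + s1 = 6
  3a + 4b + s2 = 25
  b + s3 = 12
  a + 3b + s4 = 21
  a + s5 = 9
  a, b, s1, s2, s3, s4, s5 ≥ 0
Minimize: z = 6y1 + 25y2 + 12y3 + 21y4 + 9y5

Subject to:
  C1: -2y1 - 3y2 - y4 - y5 ≤ -1
  C2: -4y1 - 4y2 - y3 - 3y4 ≤ -8
  y1, y2, y3, y4, y5 ≥ 0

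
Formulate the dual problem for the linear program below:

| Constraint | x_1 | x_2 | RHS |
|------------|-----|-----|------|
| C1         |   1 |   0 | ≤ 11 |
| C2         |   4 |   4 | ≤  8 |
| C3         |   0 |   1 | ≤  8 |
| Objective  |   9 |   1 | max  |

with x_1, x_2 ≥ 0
Minimize: z = 11y1 + 8y2 + 8y3

Subject to:
  C1: -y1 - 4y2 ≤ -9
  C2: -4y2 - y3 ≤ -1
  y1, y2, y3 ≥ 0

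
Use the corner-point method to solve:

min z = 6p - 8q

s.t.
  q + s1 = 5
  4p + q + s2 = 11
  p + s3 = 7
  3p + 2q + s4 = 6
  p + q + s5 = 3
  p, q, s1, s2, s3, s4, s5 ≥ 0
p = 0, q = 3, z = -24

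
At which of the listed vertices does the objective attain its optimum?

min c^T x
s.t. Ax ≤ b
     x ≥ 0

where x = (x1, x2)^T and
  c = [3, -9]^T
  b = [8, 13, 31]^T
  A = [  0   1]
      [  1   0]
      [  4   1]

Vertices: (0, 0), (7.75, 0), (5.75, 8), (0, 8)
Evaluating z = 3x1 - 9x2 at each vertex:
  (0, 0): z = 0
  (7.75, 0): z = 23.25
  (5.75, 8): z = -54.75
  (0, 8): z = -72

The smallest value is z = -72, attained at (0, 8).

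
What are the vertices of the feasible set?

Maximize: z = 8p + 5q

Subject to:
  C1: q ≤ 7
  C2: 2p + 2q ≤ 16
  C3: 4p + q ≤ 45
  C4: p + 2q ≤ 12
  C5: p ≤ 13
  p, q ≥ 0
Each vertex is the intersection of two constraint boundaries that also satisfies all remaining constraints:
  p = 0 and q = 0 → (0, 0)
  2p + 2q = 16 and q = 0 → (8, 0)
  2p + 2q = 16 and p + 2q = 12 → (4, 4)
  p + 2q = 12 and p = 0 → (0, 6)

Vertices: (0, 0), (8, 0), (4, 4), (0, 6)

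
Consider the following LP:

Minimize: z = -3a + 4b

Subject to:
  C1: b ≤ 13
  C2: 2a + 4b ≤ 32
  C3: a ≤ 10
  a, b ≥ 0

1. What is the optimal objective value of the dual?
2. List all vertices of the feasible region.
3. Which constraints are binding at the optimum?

1. -30 (by strong duality, equal to the primal optimum)
2. (0, 0), (10, 0), (10, 3), (0, 8)
3. C3, b ≥ 0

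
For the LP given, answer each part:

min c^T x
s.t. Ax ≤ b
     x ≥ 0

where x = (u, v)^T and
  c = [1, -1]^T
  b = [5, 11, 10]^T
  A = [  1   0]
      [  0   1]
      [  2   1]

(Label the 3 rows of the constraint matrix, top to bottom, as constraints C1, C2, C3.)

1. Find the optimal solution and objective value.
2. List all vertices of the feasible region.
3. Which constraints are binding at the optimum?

1. u = 0, v = 10, z = -10
2. (0, 0), (5, 0), (0, 10)
3. C3, u ≥ 0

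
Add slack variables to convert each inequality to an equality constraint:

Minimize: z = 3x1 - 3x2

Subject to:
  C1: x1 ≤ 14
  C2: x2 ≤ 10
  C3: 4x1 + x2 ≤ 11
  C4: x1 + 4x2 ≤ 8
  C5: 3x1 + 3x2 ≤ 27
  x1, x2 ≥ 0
min z = 3x1 - 3x2

s.t.
  x1 + s1 = 14
  x2 + s2 = 10
  4x1 + x2 + s3 = 11
  x1 + 4x2 + s4 = 8
  3x1 + 3x2 + s5 = 27
  x1, x2, s1, s2, s3, s4, s5 ≥ 0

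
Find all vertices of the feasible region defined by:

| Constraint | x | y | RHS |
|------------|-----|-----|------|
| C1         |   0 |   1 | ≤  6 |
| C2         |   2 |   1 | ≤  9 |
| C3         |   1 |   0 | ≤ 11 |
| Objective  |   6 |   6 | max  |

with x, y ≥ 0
Each vertex is the intersection of two constraint boundaries that also satisfies all remaining constraints:
  x = 0 and y = 0 → (0, 0)
  2x + y = 9 and y = 0 → (4.5, 0)
  y = 6 and 2x + y = 9 → (1.5, 6)
  y = 6 and x = 0 → (0, 6)

Vertices: (0, 0), (4.5, 0), (1.5, 6), (0, 6)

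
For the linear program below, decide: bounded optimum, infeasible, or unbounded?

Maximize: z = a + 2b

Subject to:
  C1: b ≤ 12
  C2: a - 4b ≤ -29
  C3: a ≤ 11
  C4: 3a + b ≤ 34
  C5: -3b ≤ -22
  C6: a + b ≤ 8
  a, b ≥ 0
The point (0, 8) satisfies every constraint, so the LP is feasible; the constraints give a ≤ 11 and b ≤ 12, which with a, b ≥ 0 keep the feasible region inside a bounded box. A feasible, bounded LP attains a finite optimum at a vertex.

The LP has an optimal solution: (0, 8) with z = 16.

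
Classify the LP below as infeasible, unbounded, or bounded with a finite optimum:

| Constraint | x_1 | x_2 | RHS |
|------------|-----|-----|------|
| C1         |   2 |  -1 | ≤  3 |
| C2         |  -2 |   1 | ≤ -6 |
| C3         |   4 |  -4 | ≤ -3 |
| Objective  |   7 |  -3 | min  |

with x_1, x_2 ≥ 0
C1 requires 2x_1 - x_2 ≤ 3, while C2 (-2x_1 + x_2 ≤ -6) is equivalent to 2x_1 - x_2 ≥ 6. Together they would need 6 ≤ 2x_1 - x_2 ≤ 3, which is impossible since 6 > 3. No point satisfies all constraints.

The feasible region is empty; the LP is infeasible.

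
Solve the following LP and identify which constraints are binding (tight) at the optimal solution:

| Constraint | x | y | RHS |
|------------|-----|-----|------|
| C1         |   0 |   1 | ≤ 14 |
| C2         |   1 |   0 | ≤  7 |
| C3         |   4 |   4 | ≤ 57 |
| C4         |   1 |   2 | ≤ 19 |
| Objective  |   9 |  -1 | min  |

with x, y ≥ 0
Optimal: x = 0, y = 9.5
Binding: C4, x ≥ 0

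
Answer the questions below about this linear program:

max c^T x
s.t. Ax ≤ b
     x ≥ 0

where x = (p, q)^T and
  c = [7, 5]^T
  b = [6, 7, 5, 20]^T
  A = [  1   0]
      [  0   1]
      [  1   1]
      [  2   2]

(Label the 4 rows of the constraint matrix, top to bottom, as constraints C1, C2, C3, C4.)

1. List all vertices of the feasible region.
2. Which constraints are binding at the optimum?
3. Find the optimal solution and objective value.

1. (0, 0), (5, 0), (0, 5)
2. C3, q ≥ 0
3. p = 5, q = 0, z = 35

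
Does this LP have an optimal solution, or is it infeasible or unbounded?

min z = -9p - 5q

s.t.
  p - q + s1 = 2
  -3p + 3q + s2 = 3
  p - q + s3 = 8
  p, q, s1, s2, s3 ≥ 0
Feasible point: (0, 0) satisfies every constraint, so the LP is feasible.
Direction d = (1, 1): for each constraint row a, a·d ≤ 0 —
  (1)(1) + (-1)(1) = 0 ≤ 0
  (-3)(1) + (3)(1) = 0 ≤ 0
  (1)(1) + (-1)(1) = 0 ≤ 0
and d ≥ 0, so (0, 0) + t·d stays feasible for every t ≥ 0. Along this ray z = -9p - 5q changes by -14 per unit t, so z → −∞.

Unbounded: there is a feasible ray along which z → −∞.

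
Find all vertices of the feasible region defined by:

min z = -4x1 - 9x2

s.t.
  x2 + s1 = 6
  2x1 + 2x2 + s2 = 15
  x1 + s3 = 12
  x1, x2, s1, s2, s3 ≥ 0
Each vertex is the intersection of two constraint boundaries that also satisfies all remaining constraints:
  x1 = 0 and x2 = 0 → (0, 0)
  2x1 + 2x2 = 15 and x2 = 0 → (7.5, 0)
  x2 = 6 and 2x1 + 2x2 = 15 → (1.5, 6)
  x2 = 6 and x1 = 0 → (0, 6)

Vertices: (0, 0), (7.5, 0), (1.5, 6), (0, 6)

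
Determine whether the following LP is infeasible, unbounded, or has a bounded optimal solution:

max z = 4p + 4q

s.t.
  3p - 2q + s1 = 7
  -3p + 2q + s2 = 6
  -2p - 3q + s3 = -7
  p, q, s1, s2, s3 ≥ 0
Feasible point: (0, 3) satisfies every constraint, so the LP is feasible.
Direction d = (2, 3): for each constraint row a, a·d ≤ 0 —
  (3)(2) + (-2)(3) = 0 ≤ 0
  (-3)(2) + (2)(3) = 0 ≤ 0
  (-2)(2) + (-3)(3) = -13 ≤ 0
and d ≥ 0, so (0, 3) + t·d stays feasible for every t ≥ 0. Along this ray z = 4p + 4q changes by 20 per unit t, so z → +∞.

Unbounded: there is a feasible ray along which z → +∞.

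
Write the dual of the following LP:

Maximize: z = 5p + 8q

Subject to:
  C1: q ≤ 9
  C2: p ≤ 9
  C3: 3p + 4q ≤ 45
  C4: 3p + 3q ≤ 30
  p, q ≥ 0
Minimize: z = 9y1 + 9y2 + 45y3 + 30y4

Subject to:
  C1: -y2 - 3y3 - 3y4 ≤ -5
  C2: -y1 - 4y3 - 3y4 ≤ -8
  y1, y2, y3, y4 ≥ 0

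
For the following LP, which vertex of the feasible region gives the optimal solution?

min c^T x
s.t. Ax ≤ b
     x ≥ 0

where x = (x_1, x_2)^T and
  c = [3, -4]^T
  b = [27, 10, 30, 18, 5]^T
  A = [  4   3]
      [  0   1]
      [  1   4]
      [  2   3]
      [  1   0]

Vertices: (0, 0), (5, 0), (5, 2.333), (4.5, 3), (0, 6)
Evaluating z = 3x_1 - 4x_2 at each vertex:
  (0, 0): z = 0
  (5, 0): z = 15
  (5, 2.333): z = 5.667
  (4.5, 3): z = 1.5
  (0, 6): z = -24

The smallest value is z = -24, attained at (0, 6).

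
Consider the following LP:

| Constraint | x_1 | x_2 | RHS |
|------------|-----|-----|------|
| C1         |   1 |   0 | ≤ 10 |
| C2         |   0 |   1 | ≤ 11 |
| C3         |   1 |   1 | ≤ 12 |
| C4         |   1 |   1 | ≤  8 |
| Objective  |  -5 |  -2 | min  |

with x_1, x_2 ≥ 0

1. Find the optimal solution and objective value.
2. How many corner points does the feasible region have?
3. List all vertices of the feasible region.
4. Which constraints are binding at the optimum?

1. x_1 = 8, x_2 = 0, z = -40
2. 3
3. (0, 0), (8, 0), (0, 8)
4. C4, x_2 ≥ 0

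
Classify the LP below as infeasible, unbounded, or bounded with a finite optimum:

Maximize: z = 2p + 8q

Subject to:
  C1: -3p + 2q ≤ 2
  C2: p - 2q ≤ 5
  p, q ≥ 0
Feasible point: (0, 0) satisfies every constraint, so the LP is feasible.
Direction d = (1, 1): for each constraint row a, a·d ≤ 0 —
  (-3)(1) + (2)(1) = -1 ≤ 0
  (1)(1) + (-2)(1) = -1 ≤ 0
and d ≥ 0, so (0, 0) + t·d stays feasible for every t ≥ 0. Along this ray z = 2p + 8q changes by 10 per unit t, so z → +∞.

The LP is unbounded; z can be made arbitrarily large.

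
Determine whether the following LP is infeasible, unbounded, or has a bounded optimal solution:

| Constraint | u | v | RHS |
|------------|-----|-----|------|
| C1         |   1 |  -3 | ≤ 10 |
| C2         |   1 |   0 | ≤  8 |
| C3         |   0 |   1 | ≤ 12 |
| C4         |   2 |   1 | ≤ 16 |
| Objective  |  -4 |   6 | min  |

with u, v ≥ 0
The point (8, 0) satisfies every constraint, so the LP is feasible; the constraints give u ≤ 8 and v ≤ 12, which with u, v ≥ 0 keep the feasible region inside a bounded box. A feasible, bounded LP attains a finite optimum at a vertex.

Evaluating z = -4u + 6v at each vertex:
  (0, 0): z = 0
  (8, 0): z = -32
  (2, 12): z = 64
  (0, 12): z = 72

Feasible with finite optimum z* = -32 at (8, 0).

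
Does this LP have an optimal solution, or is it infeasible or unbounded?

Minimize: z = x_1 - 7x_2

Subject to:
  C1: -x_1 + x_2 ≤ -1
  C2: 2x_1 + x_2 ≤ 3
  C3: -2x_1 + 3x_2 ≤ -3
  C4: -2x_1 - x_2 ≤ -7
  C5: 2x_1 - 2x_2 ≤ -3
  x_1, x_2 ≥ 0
C2 requires 2x_1 + x_2 ≤ 3, while C4 (-2x_1 - x_2 ≤ -7) is equivalent to 2x_1 + x_2 ≥ 7. Together they would need 7 ≤ 2x_1 + x_2 ≤ 3, which is impossible since 7 > 3. No point satisfies all constraints.

Infeasible — the constraint set is empty.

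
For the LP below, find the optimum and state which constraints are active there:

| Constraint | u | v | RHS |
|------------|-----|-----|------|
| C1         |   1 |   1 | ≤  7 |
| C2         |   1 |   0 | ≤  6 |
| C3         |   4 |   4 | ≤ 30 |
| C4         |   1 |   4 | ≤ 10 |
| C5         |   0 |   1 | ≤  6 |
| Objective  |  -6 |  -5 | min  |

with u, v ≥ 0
Optimal: u = 6, v = 1
Binding: C1, C2, C4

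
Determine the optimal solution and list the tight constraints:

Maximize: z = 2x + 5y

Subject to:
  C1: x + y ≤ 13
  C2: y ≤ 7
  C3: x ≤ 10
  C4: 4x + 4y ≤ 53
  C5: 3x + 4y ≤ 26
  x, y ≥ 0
Optimal: x = 0, y = 6.5
Slack at optimum:
  C1: slack = 6.5
  C2: slack = 0.5
  C3: slack = 10
  C4: slack = 27
  C5: slack = 0 (binding)
  x ≥ 0: x = 0 (binding)
  y ≥ 0: y = 6.5
Binding constraints: C5, x ≥ 0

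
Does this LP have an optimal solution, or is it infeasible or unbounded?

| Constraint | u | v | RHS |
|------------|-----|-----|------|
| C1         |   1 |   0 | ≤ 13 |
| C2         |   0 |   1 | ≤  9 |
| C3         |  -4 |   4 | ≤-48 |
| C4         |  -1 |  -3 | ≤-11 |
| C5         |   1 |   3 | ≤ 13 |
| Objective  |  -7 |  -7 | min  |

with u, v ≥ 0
The point (13, 0) satisfies every constraint, so the LP is feasible; the constraints give u ≤ 13 and v ≤ 9, which with u, v ≥ 0 keep the feasible region inside a bounded box. A feasible, bounded LP attains a finite optimum at a vertex.

Bounded optimum: z* = -91 at (13, 0).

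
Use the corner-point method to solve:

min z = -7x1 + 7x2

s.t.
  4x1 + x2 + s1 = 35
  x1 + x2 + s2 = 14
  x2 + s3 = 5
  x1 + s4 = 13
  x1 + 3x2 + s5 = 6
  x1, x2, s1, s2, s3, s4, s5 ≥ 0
x1 = 6, x2 = 0, z = -42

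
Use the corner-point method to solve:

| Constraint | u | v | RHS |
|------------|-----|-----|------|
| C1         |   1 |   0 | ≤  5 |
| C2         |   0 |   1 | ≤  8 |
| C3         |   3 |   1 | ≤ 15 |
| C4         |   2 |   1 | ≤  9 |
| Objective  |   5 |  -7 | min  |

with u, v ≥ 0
Each vertex is the intersection of two constraint boundaries that also satisfies all remaining constraints:
  u = 0 and v = 0 → (0, 0)
  2u + v = 9 and v = 0 → (4.5, 0)
  v = 8 and 2u + v = 9 → (0.5, 8)
  v = 8 and u = 0 → (0, 8)

Evaluating z = 5u - 7v at each vertex:
  (0, 0): z = 0
  (4.5, 0): z = 22.5
  (0.5, 8): z = -53.5
  (0, 8): z = -56

The minimum is at (0, 8) with z = -56.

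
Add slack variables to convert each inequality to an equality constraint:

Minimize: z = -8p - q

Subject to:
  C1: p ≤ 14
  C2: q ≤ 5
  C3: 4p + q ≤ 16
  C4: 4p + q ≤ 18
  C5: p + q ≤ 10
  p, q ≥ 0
min z = -8p - q

s.t.
  p + s1 = 14
  q + s2 = 5
  4p + q + s3 = 16
  4p + q + s4 = 18
  p + q + s5 = 10
  p, q, s1, s2, s3, s4, s5 ≥ 0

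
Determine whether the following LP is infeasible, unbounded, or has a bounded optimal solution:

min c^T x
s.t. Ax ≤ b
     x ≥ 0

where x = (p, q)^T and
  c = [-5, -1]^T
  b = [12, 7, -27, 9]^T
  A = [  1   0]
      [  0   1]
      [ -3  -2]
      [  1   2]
The point (9, 0) satisfies every constraint, so the LP is feasible; the constraints give p ≤ 12 and q ≤ 7, which with p, q ≥ 0 keep the feasible region inside a bounded box. A feasible, bounded LP attains a finite optimum at a vertex.

Feasible with finite optimum z* = -45 at (9, 0).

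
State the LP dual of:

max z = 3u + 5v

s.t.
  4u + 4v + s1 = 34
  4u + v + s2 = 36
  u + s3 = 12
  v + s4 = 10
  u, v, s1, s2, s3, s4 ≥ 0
Minimize: z = 34y1 + 36y2 + 12y3 + 10y4

Subject to:
  C1: -4y1 - 4y2 - y3 ≤ -3
  C2: -4y1 - y2 - y4 ≤ -5
  y1, y2, y3, y4 ≥ 0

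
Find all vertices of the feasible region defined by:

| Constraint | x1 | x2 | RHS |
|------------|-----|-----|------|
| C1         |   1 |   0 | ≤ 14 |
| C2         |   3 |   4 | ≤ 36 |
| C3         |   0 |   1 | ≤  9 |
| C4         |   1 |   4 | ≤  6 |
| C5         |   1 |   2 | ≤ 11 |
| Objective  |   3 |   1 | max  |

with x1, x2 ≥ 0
Each vertex is the intersection of two constraint boundaries that also satisfies all remaining constraints:
  x1 = 0 and x2 = 0 → (0, 0)
  x1 + 4x2 = 6 and x2 = 0 → (6, 0)
  x1 + 4x2 = 6 and x1 = 0 → (0, 1.5)

Vertices: (0, 0), (6, 0), (0, 1.5)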